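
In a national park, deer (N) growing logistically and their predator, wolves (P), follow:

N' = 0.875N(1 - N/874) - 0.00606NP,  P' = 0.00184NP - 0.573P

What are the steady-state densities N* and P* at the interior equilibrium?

From dP/dt = 0 with P > 0: 0.00184N* = 0.573, so N* = 311.
Substitute into dN/dt = 0: 0.875(1 - 311/874) = 0.00606P*.
The bracket is 0.644, giving P* = 0.563/0.00606 = 92.9.

N* ≈ 311, P* ≈ 92.9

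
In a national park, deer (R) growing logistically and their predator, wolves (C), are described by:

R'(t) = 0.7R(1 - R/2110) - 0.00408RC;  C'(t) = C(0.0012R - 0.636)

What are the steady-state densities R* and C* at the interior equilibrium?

R* ≈ 530, C* ≈ 128

From dC/dt = 0 with C > 0: 0.0012R* = 0.636, so R* = 530.
Substitute into dR/dt = 0: 0.7(1 - 530/2110) = 0.00408C*.
The bracket is 0.749, giving C* = 0.524/0.00408 = 128.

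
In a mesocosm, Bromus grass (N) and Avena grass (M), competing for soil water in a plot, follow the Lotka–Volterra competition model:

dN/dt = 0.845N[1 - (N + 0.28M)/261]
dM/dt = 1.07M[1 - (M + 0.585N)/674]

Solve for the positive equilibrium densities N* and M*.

N* ≈ 86.4, M* ≈ 623

Setting both brackets to zero gives the nullclines N + 0.28M = 261 and 0.585N + M = 674.
Substituting M = 674 - 0.585N into the first: N(1 - 0.28·0.585) = 261 - 0.28·674.
So N* = 72.3/0.836 = 86.4, and then M* = 674 - 0.585·86.4 = 623.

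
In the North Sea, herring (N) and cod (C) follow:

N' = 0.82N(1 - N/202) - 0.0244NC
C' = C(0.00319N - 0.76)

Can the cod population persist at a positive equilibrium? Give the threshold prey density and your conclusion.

The predator equation gives dC/dt > 0 only when N > 0.76/0.00319 = 238.
Without the predator, N → K = 202. Since 202 < 238, the predator cannot invade.

Threshold N = 238; K < 238, so no, the predator goes extinct.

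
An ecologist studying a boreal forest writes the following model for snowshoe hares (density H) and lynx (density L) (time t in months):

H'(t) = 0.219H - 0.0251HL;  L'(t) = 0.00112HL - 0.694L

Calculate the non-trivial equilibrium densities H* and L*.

Set dL/dt = 0 with L > 0: 0.00112H - 0.694 = 0, so H* = 0.694/0.00112 = 620.
Set dH/dt = 0 with H > 0: 0.219 - 0.0251L = 0, so L* = 0.219/0.0251 = 8.73.

H* ≈ 620, L* ≈ 8.73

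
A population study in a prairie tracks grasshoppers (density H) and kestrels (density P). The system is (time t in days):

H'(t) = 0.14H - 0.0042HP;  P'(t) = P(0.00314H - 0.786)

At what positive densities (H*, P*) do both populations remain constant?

H* ≈ 250, P* ≈ 33.3

Set dP/dt = 0 with P > 0: 0.00314H - 0.786 = 0, so H* = 0.786/0.00314 = 250.
Set dH/dt = 0 with H > 0: 0.14 - 0.0042P = 0, so P* = 0.14/0.0042 = 33.3.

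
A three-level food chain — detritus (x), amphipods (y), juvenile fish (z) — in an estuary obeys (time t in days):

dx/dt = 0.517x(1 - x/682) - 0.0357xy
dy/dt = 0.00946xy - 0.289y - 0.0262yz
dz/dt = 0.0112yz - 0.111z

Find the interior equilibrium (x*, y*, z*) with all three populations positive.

From dz/dt = 0: 0.0112y* = 0.111, so y* = 9.91.
From dx/dt = 0: 0.517(1 - x*/682) = 0.0357·9.91, giving x* = 682·(1 - 0.684) = 215.
From dy/dt = 0: 0.00946·215 - 0.289 = 0.0262z*, so z* = 1.75/0.0262 = 66.7.

x* ≈ 215, y* ≈ 9.91, z* ≈ 66.7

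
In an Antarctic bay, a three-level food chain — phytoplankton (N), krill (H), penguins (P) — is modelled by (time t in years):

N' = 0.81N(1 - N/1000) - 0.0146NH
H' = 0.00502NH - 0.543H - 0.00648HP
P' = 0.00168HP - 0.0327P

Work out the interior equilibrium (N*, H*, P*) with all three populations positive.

From dP/dt = 0: 0.00168H* = 0.0327, so H* = 19.5.
From dN/dt = 0: 0.81(1 - N*/1000) = 0.0146·19.5, giving N* = 1000·(1 - 0.351) = 649.
From dH/dt = 0: 0.00502·649 - 0.543 = 0.00648P*, so P* = 2.72/0.00648 = 419.

N* ≈ 649, H* ≈ 19.5, P* ≈ 419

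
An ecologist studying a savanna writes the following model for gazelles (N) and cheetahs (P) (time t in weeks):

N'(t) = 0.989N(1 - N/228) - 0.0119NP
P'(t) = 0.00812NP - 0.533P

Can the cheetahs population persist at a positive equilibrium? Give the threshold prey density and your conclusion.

Threshold N = 65.6; K > 65.6, so yes, the predator persists.

The predator equation gives dP/dt > 0 only when N > 0.533/0.00812 = 65.6.
Without the predator, N → K = 228. Since 228 > 65.6, the predator can invade and persist.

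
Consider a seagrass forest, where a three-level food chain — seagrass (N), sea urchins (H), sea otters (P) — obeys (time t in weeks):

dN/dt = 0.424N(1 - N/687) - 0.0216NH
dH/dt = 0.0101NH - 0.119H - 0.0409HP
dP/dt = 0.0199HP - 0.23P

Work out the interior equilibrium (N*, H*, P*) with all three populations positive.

From dP/dt = 0: 0.0199H* = 0.23, so H* = 11.6.
From dN/dt = 0: 0.424(1 - N*/687) = 0.0216·11.6, giving N* = 687·(1 - 0.589) = 282.
From dH/dt = 0: 0.0101·282 - 0.119 = 0.0409P*, so P* = 2.73/0.0409 = 66.9.

N* ≈ 282, H* ≈ 11.6, P* ≈ 66.9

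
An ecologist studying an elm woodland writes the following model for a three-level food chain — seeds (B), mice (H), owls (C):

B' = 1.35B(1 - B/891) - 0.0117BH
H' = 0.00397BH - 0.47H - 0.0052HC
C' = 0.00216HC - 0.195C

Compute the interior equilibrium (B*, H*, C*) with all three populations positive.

From dC/dt = 0: 0.00216H* = 0.195, so H* = 90.3.
From dB/dt = 0: 1.35(1 - B*/891) = 0.0117·90.3, giving B* = 891·(1 - 0.782) = 194.
From dH/dt = 0: 0.00397·194 - 0.47 = 0.0052C*, so C* = 0.3/0.0052 = 57.6.

B* ≈ 194, H* ≈ 90.3, C* ≈ 57.6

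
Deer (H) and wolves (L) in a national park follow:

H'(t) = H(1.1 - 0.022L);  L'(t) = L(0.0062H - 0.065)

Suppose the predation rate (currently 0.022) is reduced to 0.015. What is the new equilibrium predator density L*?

At the interior fixed point, setting dH/dt = 0 with H > 0 fixes L* = (prey growth rate)/(HL coefficient) — independent of the other coefficients.
With the change, L* = 1.1/0.015 = 73.3; it rises from 50.

L* ≈ 73.3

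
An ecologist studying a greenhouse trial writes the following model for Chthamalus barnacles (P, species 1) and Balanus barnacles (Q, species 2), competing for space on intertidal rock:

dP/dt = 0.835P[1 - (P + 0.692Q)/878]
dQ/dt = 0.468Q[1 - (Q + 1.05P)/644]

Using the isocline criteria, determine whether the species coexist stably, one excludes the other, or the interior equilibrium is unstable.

Compare the nullcline intercepts: K1/α12 = 878/0.692 = 1270 > K2 = 644; K2/α21 = 644/1.05 = 613 < K1 = 878.
Since the inequalities point opposite ways, species 1 can invade but species 2 cannot.

species 1 excludes species 2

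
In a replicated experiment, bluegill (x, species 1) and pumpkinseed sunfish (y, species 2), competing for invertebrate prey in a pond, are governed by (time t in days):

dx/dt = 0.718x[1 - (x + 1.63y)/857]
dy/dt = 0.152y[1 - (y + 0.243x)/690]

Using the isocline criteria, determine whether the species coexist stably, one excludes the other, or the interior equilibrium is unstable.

Compare the nullcline intercepts: K1/α12 = 857/1.63 = 526 < K2 = 690; K2/α21 = 690/0.243 = 2840 > K1 = 857.
Since the inequalities point opposite ways, species 2 can invade but species 1 cannot.

species 2 excludes species 1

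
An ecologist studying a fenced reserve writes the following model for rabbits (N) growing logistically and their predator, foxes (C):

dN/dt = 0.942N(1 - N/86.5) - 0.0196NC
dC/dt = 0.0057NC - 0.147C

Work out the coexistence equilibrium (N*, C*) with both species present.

N* ≈ 25.8, C* ≈ 33.7

From dC/dt = 0 with C > 0: 0.0057N* = 0.147, so N* = 25.8.
Substitute into dN/dt = 0: 0.942(1 - 25.8/86.5) = 0.0196C*.
The bracket is 0.702, giving C* = 0.661/0.0196 = 33.7.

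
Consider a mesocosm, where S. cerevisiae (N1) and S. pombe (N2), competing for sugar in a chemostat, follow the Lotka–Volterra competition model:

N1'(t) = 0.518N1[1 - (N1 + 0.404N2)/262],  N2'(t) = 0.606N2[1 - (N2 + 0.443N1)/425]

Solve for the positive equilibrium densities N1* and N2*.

Setting both brackets to zero gives the nullclines N1 + 0.404N2 = 262 and 0.443N1 + N2 = 425.
Substituting N2 = 425 - 0.443N1 into the first: N1(1 - 0.404·0.443) = 262 - 0.404·425.
So N1* = 90.3/0.821 = 110, and then N2* = 425 - 0.443·110 = 376.

N1* ≈ 110, N2* ≈ 376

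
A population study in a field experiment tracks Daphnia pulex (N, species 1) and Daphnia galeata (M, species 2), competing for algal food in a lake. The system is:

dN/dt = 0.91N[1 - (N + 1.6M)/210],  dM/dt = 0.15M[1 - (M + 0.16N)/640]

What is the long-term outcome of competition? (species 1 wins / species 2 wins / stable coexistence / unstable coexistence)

species 2 excludes species 1

Compare the nullcline intercepts: K1/α12 = 210/1.6 = 131 < K2 = 640; K2/α21 = 640/0.16 = 4000 > K1 = 210.
Since the inequalities point opposite ways, species 2 can invade but species 1 cannot.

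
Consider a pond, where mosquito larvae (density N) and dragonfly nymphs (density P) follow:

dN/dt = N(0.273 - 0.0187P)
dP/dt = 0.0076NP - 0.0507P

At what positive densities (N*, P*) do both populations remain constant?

N* ≈ 6.67, P* ≈ 14.6

Set dP/dt = 0 with P > 0: 0.0076N - 0.0507 = 0, so N* = 0.0507/0.0076 = 6.67.
Set dN/dt = 0 with N > 0: 0.273 - 0.0187P = 0, so P* = 0.273/0.0187 = 14.6.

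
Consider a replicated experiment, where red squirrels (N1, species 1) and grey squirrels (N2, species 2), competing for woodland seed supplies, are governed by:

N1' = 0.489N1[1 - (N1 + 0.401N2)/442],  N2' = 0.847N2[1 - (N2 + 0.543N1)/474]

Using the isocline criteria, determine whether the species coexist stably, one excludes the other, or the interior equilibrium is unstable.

stable coexistence

Compare the nullcline intercepts: K1/α12 = 442/0.401 = 1100 > K2 = 474; K2/α21 = 474/0.543 = 873 > K1 = 442.
Since both inequalities hold, each species can invade when rare, so the interior equilibrium is stable.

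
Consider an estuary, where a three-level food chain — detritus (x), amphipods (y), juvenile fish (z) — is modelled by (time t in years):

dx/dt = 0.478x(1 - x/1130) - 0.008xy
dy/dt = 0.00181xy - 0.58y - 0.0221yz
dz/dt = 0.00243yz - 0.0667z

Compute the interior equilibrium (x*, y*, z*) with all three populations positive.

From dz/dt = 0: 0.00243y* = 0.0667, so y* = 27.4.
From dx/dt = 0: 0.478(1 - x*/1130) = 0.008·27.4, giving x* = 1130·(1 - 0.459) = 611.
From dy/dt = 0: 0.00181·611 - 0.58 = 0.0221z*, so z* = 0.526/0.0221 = 23.8.

x* ≈ 611, y* ≈ 27.4, z* ≈ 23.8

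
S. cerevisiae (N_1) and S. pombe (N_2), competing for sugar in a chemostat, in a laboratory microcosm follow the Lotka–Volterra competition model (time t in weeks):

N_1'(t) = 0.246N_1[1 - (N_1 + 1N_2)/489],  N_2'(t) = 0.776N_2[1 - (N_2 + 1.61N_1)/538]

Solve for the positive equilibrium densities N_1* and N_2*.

Setting both brackets to zero gives the nullclines N_1 + 1N_2 = 489 and 1.61N_1 + N_2 = 538.
Substituting N_2 = 538 - 1.61N_1 into the first: N_1(1 - 1·1.61) = 489 - 1·538.
So N_1* = -49/-0.61 = 80.3, and then N_2* = 538 - 1.61·80.3 = 409.

N_1* ≈ 80.3, N_2* ≈ 409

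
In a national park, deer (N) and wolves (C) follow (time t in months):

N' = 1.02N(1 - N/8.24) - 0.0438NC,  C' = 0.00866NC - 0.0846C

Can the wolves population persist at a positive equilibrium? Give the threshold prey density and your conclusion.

Threshold N = 9.77; K < 9.77, so no, the predator goes extinct.

The predator equation gives dC/dt > 0 only when N > 0.0846/0.00866 = 9.77.
Without the predator, N → K = 8.24. Since 8.24 < 9.77, the predator cannot invade.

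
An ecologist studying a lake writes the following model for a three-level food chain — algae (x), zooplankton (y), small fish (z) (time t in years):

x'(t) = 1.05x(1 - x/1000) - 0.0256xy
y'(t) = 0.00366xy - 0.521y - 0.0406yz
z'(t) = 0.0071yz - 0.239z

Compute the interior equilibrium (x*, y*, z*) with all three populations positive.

From dz/dt = 0: 0.0071y* = 0.239, so y* = 33.7.
From dx/dt = 0: 1.05(1 - x*/1000) = 0.0256·33.7, giving x* = 1000·(1 - 0.821) = 179.
From dy/dt = 0: 0.00366·179 - 0.521 = 0.0406z*, so z* = 0.135/0.0406 = 3.33.

x* ≈ 179, y* ≈ 33.7, z* ≈ 3.33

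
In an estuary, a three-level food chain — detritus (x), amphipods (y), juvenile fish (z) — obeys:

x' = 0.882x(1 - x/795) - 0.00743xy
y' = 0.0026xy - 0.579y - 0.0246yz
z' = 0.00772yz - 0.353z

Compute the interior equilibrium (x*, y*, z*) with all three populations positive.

From dz/dt = 0: 0.00772y* = 0.353, so y* = 45.7.
From dx/dt = 0: 0.882(1 - x*/795) = 0.00743·45.7, giving x* = 795·(1 - 0.385) = 489.
From dy/dt = 0: 0.0026·489 - 0.579 = 0.0246z*, so z* = 0.692/0.0246 = 28.1.

x* ≈ 489, y* ≈ 45.7, z* ≈ 28.1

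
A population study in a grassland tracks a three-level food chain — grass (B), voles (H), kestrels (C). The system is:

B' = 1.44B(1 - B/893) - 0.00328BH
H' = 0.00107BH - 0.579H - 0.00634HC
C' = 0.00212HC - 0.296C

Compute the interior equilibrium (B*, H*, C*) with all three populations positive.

B* ≈ 609, H* ≈ 140, C* ≈ 11.5

From dC/dt = 0: 0.00212H* = 0.296, so H* = 140.
From dB/dt = 0: 1.44(1 - B*/893) = 0.00328·140, giving B* = 893·(1 - 0.318) = 609.
From dH/dt = 0: 0.00107·609 - 0.579 = 0.00634C*, so C* = 0.0726/0.00634 = 11.5.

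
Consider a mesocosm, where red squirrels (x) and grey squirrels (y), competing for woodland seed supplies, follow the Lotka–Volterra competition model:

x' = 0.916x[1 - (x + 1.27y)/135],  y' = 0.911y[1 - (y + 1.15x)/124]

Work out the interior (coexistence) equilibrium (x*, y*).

Setting both brackets to zero gives the nullclines x + 1.27y = 135 and 1.15x + y = 124.
Substituting y = 124 - 1.15x into the first: x(1 - 1.27·1.15) = 135 - 1.27·124.
So x* = -22.5/-0.46 = 48.8, and then y* = 124 - 1.15·48.8 = 67.9.

x* ≈ 48.8, y* ≈ 67.9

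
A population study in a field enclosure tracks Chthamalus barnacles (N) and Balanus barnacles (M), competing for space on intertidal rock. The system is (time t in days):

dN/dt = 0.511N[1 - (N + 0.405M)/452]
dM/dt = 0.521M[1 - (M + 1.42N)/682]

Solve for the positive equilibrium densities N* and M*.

Setting both brackets to zero gives the nullclines N + 0.405M = 452 and 1.42N + M = 682.
Substituting M = 682 - 1.42N into the first: N(1 - 0.405·1.42) = 452 - 0.405·682.
So N* = 176/0.425 = 414, and then M* = 682 - 1.42·414 = 94.5.

N* ≈ 414, M* ≈ 94.5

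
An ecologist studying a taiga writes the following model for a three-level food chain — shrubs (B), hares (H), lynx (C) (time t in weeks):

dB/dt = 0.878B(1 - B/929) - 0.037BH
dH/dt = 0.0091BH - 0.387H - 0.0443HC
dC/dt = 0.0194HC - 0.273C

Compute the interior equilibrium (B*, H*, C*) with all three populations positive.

From dC/dt = 0: 0.0194H* = 0.273, so H* = 14.1.
From dB/dt = 0: 0.878(1 - B*/929) = 0.037·14.1, giving B* = 929·(1 - 0.593) = 378.
From dH/dt = 0: 0.0091·378 - 0.387 = 0.0443C*, so C* = 3.05/0.0443 = 68.9.

B* ≈ 378, H* ≈ 14.1, C* ≈ 68.9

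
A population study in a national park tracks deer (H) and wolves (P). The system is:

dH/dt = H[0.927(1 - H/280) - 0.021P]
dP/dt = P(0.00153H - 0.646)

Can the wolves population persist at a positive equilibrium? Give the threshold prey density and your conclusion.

The predator equation gives dP/dt > 0 only when H > 0.646/0.00153 = 422.
Without the predator, H → K = 280. Since 280 < 422, the predator cannot invade.

Threshold H = 422; K < 422, so no, the predator goes extinct.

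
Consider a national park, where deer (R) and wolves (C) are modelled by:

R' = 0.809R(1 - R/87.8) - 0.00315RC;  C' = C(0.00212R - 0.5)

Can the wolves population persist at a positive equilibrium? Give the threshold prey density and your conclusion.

Threshold R = 236; K < 236, so no, the predator goes extinct.

The predator equation gives dC/dt > 0 only when R > 0.5/0.00212 = 236.
Without the predator, R → K = 87.8. Since 87.8 < 236, the predator cannot invade.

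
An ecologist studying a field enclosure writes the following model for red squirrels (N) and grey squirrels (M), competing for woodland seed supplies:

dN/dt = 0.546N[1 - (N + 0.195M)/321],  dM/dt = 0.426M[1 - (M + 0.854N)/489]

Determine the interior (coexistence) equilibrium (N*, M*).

N* ≈ 271, M* ≈ 258

Setting both brackets to zero gives the nullclines N + 0.195M = 321 and 0.854N + M = 489.
Substituting M = 489 - 0.854N into the first: N(1 - 0.195·0.854) = 321 - 0.195·489.
So N* = 226/0.833 = 271, and then M* = 489 - 0.854·271 = 258.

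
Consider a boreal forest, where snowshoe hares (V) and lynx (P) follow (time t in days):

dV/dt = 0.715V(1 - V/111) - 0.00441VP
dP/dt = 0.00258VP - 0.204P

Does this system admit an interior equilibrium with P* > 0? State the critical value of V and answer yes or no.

The predator equation gives dP/dt > 0 only when V > 0.204/0.00258 = 79.1.
Without the predator, V → K = 111. Since 111 > 79.1, the predator can invade and persist.

Threshold V = 79.1; K > 79.1, so yes, the predator persists.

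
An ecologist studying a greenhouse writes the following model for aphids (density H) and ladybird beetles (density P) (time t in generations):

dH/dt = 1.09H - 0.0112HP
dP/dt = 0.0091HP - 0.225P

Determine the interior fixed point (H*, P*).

Set dP/dt = 0 with P > 0: 0.0091H - 0.225 = 0, so H* = 0.225/0.0091 = 24.7.
Set dH/dt = 0 with H > 0: 1.09 - 0.0112P = 0, so P* = 1.09/0.0112 = 97.3.

H* ≈ 24.7, P* ≈ 97.3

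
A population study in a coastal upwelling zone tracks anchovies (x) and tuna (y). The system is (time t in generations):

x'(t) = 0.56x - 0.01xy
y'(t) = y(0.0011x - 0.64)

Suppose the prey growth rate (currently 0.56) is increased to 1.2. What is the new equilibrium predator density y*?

At the interior fixed point, setting dx/dt = 0 with x > 0 fixes y* = (prey growth rate)/(xy coefficient) — independent of the other coefficients.
With the change, y* = 1.2/0.01 = 120; it rises from 56.

y* ≈ 120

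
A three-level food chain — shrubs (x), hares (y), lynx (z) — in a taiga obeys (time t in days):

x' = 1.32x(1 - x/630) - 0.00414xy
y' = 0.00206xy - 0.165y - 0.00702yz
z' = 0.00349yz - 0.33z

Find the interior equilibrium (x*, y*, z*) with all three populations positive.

x* ≈ 443, y* ≈ 94.6, z* ≈ 107

From dz/dt = 0: 0.00349y* = 0.33, so y* = 94.6.
From dx/dt = 0: 1.32(1 - x*/630) = 0.00414·94.6, giving x* = 630·(1 - 0.297) = 443.
From dy/dt = 0: 0.00206·443 - 0.165 = 0.00702z*, so z* = 0.748/0.00702 = 107.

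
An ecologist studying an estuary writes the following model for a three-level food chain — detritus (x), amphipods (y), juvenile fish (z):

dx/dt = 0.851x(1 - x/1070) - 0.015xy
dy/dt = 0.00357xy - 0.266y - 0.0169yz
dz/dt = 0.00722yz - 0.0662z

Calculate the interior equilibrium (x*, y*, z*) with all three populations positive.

x* ≈ 897, y* ≈ 9.17, z* ≈ 174

From dz/dt = 0: 0.00722y* = 0.0662, so y* = 9.17.
From dx/dt = 0: 0.851(1 - x*/1070) = 0.015·9.17, giving x* = 1070·(1 - 0.162) = 897.
From dy/dt = 0: 0.00357·897 - 0.266 = 0.0169z*, so z* = 2.94/0.0169 = 174.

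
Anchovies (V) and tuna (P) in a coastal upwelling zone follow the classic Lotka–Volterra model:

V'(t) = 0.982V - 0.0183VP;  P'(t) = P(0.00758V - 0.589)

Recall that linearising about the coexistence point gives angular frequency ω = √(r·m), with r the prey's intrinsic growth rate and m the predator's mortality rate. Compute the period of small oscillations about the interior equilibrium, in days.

T ≈ 8.26 days

Here r = 0.982 and m = 0.589, so r·m = 0.578.
ω = √0.578 = 0.761 per day, hence T = 2π/ω ≈ 8.26 days.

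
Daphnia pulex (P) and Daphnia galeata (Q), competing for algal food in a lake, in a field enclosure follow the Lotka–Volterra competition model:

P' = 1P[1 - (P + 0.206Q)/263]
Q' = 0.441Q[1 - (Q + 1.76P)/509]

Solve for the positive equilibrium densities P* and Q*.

P* ≈ 248, Q* ≈ 72.4

Setting both brackets to zero gives the nullclines P + 0.206Q = 263 and 1.76P + Q = 509.
Substituting Q = 509 - 1.76P into the first: P(1 - 0.206·1.76) = 263 - 0.206·509.
So P* = 158/0.637 = 248, and then Q* = 509 - 1.76·248 = 72.4.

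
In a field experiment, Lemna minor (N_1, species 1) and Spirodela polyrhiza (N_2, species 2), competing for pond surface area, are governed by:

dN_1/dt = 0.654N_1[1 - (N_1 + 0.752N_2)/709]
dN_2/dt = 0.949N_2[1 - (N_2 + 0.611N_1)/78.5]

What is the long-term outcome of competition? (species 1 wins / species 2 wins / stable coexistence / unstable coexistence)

Compare the nullcline intercepts: K1/α12 = 709/0.752 = 943 > K2 = 78.5; K2/α21 = 78.5/0.611 = 128 < K1 = 709.
Since the inequalities point opposite ways, species 1 can invade but species 2 cannot.

species 1 excludes species 2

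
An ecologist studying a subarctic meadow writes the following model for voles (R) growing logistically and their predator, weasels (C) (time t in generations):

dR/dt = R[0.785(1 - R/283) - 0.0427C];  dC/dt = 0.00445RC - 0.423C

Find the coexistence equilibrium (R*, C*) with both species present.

R* ≈ 95.1, C* ≈ 12.2

From dC/dt = 0 with C > 0: 0.00445R* = 0.423, so R* = 95.1.
Substitute into dR/dt = 0: 0.785(1 - 95.1/283) = 0.0427C*.
The bracket is 0.664, giving C* = 0.521/0.0427 = 12.2.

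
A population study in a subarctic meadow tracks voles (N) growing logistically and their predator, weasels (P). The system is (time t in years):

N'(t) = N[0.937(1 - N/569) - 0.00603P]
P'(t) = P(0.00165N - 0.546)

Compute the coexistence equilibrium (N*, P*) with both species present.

N* ≈ 331, P* ≈ 65

From dP/dt = 0 with P > 0: 0.00165N* = 0.546, so N* = 331.
Substitute into dN/dt = 0: 0.937(1 - 331/569) = 0.00603P*.
The bracket is 0.418, giving P* = 0.392/0.00603 = 65.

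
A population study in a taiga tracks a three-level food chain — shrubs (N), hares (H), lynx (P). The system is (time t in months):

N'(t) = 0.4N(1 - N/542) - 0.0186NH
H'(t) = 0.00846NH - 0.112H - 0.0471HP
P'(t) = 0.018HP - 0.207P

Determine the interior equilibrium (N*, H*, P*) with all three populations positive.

N* ≈ 252, H* ≈ 11.5, P* ≈ 42.9

From dP/dt = 0: 0.018H* = 0.207, so H* = 11.5.
From dN/dt = 0: 0.4(1 - N*/542) = 0.0186·11.5, giving N* = 542·(1 - 0.535) = 252.
From dH/dt = 0: 0.00846·252 - 0.112 = 0.0471P*, so P* = 2.02/0.0471 = 42.9.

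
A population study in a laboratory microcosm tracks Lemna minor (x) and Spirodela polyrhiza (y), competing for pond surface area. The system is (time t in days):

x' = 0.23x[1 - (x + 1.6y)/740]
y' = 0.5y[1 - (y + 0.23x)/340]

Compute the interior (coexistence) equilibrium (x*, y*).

x* ≈ 310, y* ≈ 269

Setting both brackets to zero gives the nullclines x + 1.6y = 740 and 0.23x + y = 340.
Substituting y = 340 - 0.23x into the first: x(1 - 1.6·0.23) = 740 - 1.6·340.
So x* = 196/0.632 = 310, and then y* = 340 - 0.23·310 = 269.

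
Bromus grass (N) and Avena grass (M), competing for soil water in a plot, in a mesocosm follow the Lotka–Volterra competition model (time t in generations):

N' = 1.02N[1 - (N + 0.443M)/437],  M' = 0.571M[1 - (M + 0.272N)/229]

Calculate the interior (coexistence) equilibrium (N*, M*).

Setting both brackets to zero gives the nullclines N + 0.443M = 437 and 0.272N + M = 229.
Substituting M = 229 - 0.272N into the first: N(1 - 0.443·0.272) = 437 - 0.443·229.
So N* = 336/0.88 = 382, and then M* = 229 - 0.272·382 = 125.

N* ≈ 382, M* ≈ 125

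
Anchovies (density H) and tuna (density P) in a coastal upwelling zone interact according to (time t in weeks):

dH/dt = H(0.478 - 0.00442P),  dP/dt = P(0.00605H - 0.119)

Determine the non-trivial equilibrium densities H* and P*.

Set dP/dt = 0 with P > 0: 0.00605H - 0.119 = 0, so H* = 0.119/0.00605 = 19.7.
Set dH/dt = 0 with H > 0: 0.478 - 0.00442P = 0, so P* = 0.478/0.00442 = 108.

H* ≈ 19.7, P* ≈ 108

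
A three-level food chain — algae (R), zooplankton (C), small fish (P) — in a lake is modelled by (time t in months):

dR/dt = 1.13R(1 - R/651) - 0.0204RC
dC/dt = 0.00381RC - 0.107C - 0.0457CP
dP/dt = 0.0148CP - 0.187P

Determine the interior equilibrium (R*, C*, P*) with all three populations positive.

R* ≈ 503, C* ≈ 12.6, P* ≈ 39.6

From dP/dt = 0: 0.0148C* = 0.187, so C* = 12.6.
From dR/dt = 0: 1.13(1 - R*/651) = 0.0204·12.6, giving R* = 651·(1 - 0.228) = 503.
From dC/dt = 0: 0.00381·503 - 0.107 = 0.0457P*, so P* = 1.81/0.0457 = 39.6.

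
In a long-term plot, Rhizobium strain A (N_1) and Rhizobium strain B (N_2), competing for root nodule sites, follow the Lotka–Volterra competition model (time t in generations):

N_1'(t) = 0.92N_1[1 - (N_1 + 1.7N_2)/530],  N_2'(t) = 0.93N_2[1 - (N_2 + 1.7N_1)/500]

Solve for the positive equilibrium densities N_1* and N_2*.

Setting both brackets to zero gives the nullclines N_1 + 1.7N_2 = 530 and 1.7N_1 + N_2 = 500.
Substituting N_2 = 500 - 1.7N_1 into the first: N_1(1 - 1.7·1.7) = 530 - 1.7·500.
So N_1* = -320/-1.89 = 169, and then N_2* = 500 - 1.7·169 = 212.

N_1* ≈ 169, N_2* ≈ 212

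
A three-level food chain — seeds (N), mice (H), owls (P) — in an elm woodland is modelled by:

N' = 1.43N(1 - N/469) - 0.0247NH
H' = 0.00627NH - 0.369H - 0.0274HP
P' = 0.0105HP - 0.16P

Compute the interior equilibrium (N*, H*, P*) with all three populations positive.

From dP/dt = 0: 0.0105H* = 0.16, so H* = 15.2.
From dN/dt = 0: 1.43(1 - N*/469) = 0.0247·15.2, giving N* = 469·(1 - 0.263) = 346.
From dH/dt = 0: 0.00627·346 - 0.369 = 0.0274P*, so P* = 1.8/0.0274 = 65.6.

N* ≈ 346, H* ≈ 15.2, P* ≈ 65.6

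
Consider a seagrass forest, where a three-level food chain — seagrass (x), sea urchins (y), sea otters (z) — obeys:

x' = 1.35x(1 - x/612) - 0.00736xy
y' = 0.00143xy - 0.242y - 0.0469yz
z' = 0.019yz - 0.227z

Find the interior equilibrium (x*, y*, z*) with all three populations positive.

From dz/dt = 0: 0.019y* = 0.227, so y* = 11.9.
From dx/dt = 0: 1.35(1 - x*/612) = 0.00736·11.9, giving x* = 612·(1 - 0.0651) = 572.
From dy/dt = 0: 0.00143·572 - 0.242 = 0.0469z*, so z* = 0.576/0.0469 = 12.3.

x* ≈ 572, y* ≈ 11.9, z* ≈ 12.3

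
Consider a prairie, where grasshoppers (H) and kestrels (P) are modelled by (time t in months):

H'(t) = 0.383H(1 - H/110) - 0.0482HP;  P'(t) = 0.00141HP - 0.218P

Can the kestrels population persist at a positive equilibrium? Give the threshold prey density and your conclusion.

The predator equation gives dP/dt > 0 only when H > 0.218/0.00141 = 155.
Without the predator, H → K = 110. Since 110 < 155, the predator cannot invade.

Threshold H = 155; K < 155, so no, the predator goes extinct.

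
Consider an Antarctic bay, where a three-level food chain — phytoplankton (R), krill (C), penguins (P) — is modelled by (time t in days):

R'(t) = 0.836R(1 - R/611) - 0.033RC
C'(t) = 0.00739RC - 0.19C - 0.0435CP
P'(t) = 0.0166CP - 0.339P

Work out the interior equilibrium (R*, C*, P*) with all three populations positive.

R* ≈ 118, C* ≈ 20.4, P* ≈ 15.8

From dP/dt = 0: 0.0166C* = 0.339, so C* = 20.4.
From dR/dt = 0: 0.836(1 - R*/611) = 0.033·20.4, giving R* = 611·(1 - 0.806) = 118.
From dC/dt = 0: 0.00739·118 - 0.19 = 0.0435P*, so P* = 0.685/0.0435 = 15.8.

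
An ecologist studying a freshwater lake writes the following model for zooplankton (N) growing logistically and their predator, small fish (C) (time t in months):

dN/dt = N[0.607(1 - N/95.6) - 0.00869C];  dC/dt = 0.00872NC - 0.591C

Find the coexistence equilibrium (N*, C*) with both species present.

N* ≈ 67.8, C* ≈ 20.3

From dC/dt = 0 with C > 0: 0.00872N* = 0.591, so N* = 67.8.
Substitute into dN/dt = 0: 0.607(1 - 67.8/95.6) = 0.00869C*.
The bracket is 0.291, giving C* = 0.177/0.00869 = 20.3.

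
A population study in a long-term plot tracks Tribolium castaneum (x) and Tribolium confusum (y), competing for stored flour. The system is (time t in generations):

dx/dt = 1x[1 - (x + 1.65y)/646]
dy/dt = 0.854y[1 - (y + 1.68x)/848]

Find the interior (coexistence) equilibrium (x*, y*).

Setting both brackets to zero gives the nullclines x + 1.65y = 646 and 1.68x + y = 848.
Substituting y = 848 - 1.68x into the first: x(1 - 1.65·1.68) = 646 - 1.65·848.
So x* = -753/-1.77 = 425, and then y* = 848 - 1.68·425 = 134.

x* ≈ 425, y* ≈ 134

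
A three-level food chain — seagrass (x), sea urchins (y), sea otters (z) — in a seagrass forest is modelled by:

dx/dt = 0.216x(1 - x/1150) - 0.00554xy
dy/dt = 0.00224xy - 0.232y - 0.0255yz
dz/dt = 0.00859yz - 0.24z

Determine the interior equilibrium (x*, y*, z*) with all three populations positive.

From dz/dt = 0: 0.00859y* = 0.24, so y* = 27.9.
From dx/dt = 0: 0.216(1 - x*/1150) = 0.00554·27.9, giving x* = 1150·(1 - 0.717) = 326.
From dy/dt = 0: 0.00224·326 - 0.232 = 0.0255z*, so z* = 0.498/0.0255 = 19.5.

x* ≈ 326, y* ≈ 27.9, z* ≈ 19.5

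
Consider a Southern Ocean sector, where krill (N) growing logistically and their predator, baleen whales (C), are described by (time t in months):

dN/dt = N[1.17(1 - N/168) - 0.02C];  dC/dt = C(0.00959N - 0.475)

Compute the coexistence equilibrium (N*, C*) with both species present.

N* ≈ 49.5, C* ≈ 41.3

From dC/dt = 0 with C > 0: 0.00959N* = 0.475, so N* = 49.5.
Substitute into dN/dt = 0: 1.17(1 - 49.5/168) = 0.02C*.
The bracket is 0.705, giving C* = 0.825/0.02 = 41.3.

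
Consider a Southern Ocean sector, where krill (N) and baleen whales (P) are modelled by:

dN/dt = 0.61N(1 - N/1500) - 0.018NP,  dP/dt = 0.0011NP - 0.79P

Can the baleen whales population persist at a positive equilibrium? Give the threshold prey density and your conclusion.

The predator equation gives dP/dt > 0 only when N > 0.79/0.0011 = 718.
Without the predator, N → K = 1500. Since 1500 > 718, the predator can invade and persist.

Threshold N = 718; K > 718, so yes, the predator persists.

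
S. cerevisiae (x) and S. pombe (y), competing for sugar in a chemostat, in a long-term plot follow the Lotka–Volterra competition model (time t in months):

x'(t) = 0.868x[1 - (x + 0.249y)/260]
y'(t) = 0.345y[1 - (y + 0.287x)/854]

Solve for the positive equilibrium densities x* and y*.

x* ≈ 51, y* ≈ 839

Setting both brackets to zero gives the nullclines x + 0.249y = 260 and 0.287x + y = 854.
Substituting y = 854 - 0.287x into the first: x(1 - 0.249·0.287) = 260 - 0.249·854.
So x* = 47.4/0.929 = 51, and then y* = 854 - 0.287·51 = 839.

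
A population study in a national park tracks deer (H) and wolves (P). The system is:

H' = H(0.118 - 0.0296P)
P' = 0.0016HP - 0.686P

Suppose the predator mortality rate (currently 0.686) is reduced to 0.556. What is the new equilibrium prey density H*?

H* ≈ 348

At the interior fixed point, setting dP/dt = 0 with P > 0 fixes H* = (predator death rate)/(HP coefficient) — independent of the other coefficients.
With the change, H* = 0.556/0.0016 = 348; it falls from 429.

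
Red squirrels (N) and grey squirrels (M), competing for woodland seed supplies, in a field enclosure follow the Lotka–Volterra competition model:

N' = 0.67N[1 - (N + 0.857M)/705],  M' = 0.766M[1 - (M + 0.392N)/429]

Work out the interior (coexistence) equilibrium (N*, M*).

Setting both brackets to zero gives the nullclines N + 0.857M = 705 and 0.392N + M = 429.
Substituting M = 429 - 0.392N into the first: N(1 - 0.857·0.392) = 705 - 0.857·429.
So N* = 337/0.664 = 508, and then M* = 429 - 0.392·508 = 230.

N* ≈ 508, M* ≈ 230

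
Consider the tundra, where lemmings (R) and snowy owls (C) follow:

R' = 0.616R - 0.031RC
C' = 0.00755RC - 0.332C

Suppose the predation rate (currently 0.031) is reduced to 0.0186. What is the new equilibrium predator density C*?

At the interior fixed point, setting dR/dt = 0 with R > 0 fixes C* = (prey growth rate)/(RC coefficient) — independent of the other coefficients.
With the change, C* = 0.616/0.0186 = 33.1; it rises from 19.9.

C* ≈ 33.1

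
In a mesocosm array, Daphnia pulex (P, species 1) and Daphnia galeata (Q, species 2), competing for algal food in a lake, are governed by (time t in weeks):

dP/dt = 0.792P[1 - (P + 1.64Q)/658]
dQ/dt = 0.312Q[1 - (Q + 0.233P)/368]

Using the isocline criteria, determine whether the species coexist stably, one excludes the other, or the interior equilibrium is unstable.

stable coexistence

Compare the nullcline intercepts: K1/α12 = 658/1.64 = 401 > K2 = 368; K2/α21 = 368/0.233 = 1580 > K1 = 658.
Since both inequalities hold, each species can invade when rare, so the interior equilibrium is stable.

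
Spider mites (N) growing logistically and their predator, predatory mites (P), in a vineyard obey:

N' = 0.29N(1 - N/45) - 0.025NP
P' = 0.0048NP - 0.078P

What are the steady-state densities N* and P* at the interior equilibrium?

N* ≈ 16.2, P* ≈ 7.41

From dP/dt = 0 with P > 0: 0.0048N* = 0.078, so N* = 16.2.
Substitute into dN/dt = 0: 0.29(1 - 16.2/45) = 0.025P*.
The bracket is 0.639, giving P* = 0.185/0.025 = 7.41.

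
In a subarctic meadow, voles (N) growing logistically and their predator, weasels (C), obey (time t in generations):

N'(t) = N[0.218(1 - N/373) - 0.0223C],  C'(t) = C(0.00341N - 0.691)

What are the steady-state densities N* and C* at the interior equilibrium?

From dC/dt = 0 with C > 0: 0.00341N* = 0.691, so N* = 203.
Substitute into dN/dt = 0: 0.218(1 - 203/373) = 0.0223C*.
The bracket is 0.457, giving C* = 0.0996/0.0223 = 4.46.

N* ≈ 203, C* ≈ 4.46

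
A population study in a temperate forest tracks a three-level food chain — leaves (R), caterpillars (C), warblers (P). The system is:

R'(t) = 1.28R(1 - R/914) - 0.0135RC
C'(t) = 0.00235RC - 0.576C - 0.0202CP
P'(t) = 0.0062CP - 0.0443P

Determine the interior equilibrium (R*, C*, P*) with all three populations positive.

From dP/dt = 0: 0.0062C* = 0.0443, so C* = 7.15.
From dR/dt = 0: 1.28(1 - R*/914) = 0.0135·7.15, giving R* = 914·(1 - 0.0754) = 845.
From dC/dt = 0: 0.00235·845 - 0.576 = 0.0202P*, so P* = 1.41/0.0202 = 69.8.

R* ≈ 845, C* ≈ 7.15, P* ≈ 69.8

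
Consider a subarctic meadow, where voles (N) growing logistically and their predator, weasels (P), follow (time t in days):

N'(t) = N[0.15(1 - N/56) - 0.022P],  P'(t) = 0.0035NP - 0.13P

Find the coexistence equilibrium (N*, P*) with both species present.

From dP/dt = 0 with P > 0: 0.0035N* = 0.13, so N* = 37.1.
Substitute into dN/dt = 0: 0.15(1 - 37.1/56) = 0.022P*.
The bracket is 0.337, giving P* = 0.0505/0.022 = 2.3.

N* ≈ 37.1, P* ≈ 2.3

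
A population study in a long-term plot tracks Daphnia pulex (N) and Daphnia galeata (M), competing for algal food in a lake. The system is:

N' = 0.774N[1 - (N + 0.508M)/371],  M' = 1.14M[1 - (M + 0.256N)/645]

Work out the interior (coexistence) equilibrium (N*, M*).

Setting both brackets to zero gives the nullclines N + 0.508M = 371 and 0.256N + M = 645.
Substituting M = 645 - 0.256N into the first: N(1 - 0.508·0.256) = 371 - 0.508·645.
So N* = 43.3/0.87 = 49.8, and then M* = 645 - 0.256·49.8 = 632.

N* ≈ 49.8, M* ≈ 632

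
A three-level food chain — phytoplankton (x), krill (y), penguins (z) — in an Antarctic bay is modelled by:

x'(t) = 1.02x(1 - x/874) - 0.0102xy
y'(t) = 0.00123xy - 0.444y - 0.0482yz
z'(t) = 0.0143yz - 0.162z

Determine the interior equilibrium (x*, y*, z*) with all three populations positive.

From dz/dt = 0: 0.0143y* = 0.162, so y* = 11.3.
From dx/dt = 0: 1.02(1 - x*/874) = 0.0102·11.3, giving x* = 874·(1 - 0.113) = 775.
From dy/dt = 0: 0.00123·775 - 0.444 = 0.0482z*, so z* = 0.509/0.0482 = 10.6.

x* ≈ 775, y* ≈ 11.3, z* ≈ 10.6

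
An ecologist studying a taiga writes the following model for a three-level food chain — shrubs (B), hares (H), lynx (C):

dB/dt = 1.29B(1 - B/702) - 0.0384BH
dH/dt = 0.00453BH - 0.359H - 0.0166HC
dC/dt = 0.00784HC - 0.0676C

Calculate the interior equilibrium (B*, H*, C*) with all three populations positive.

B* ≈ 522, H* ≈ 8.62, C* ≈ 121

From dC/dt = 0: 0.00784H* = 0.0676, so H* = 8.62.
From dB/dt = 0: 1.29(1 - B*/702) = 0.0384·8.62, giving B* = 702·(1 - 0.257) = 522.
From dH/dt = 0: 0.00453·522 - 0.359 = 0.0166C*, so C* = 2/0.0166 = 121.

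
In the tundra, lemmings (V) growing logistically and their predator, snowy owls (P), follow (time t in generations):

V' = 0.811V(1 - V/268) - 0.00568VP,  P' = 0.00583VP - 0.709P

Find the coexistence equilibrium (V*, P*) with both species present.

V* ≈ 122, P* ≈ 78

From dP/dt = 0 with P > 0: 0.00583V* = 0.709, so V* = 122.
Substitute into dV/dt = 0: 0.811(1 - 122/268) = 0.00568P*.
The bracket is 0.546, giving P* = 0.443/0.00568 = 78.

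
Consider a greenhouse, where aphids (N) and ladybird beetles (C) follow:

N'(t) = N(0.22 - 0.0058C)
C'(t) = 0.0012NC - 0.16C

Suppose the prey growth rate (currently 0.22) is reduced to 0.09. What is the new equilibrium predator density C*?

C* ≈ 15.5

At the interior fixed point, setting dN/dt = 0 with N > 0 fixes C* = (prey growth rate)/(NC coefficient) — independent of the other coefficients.
With the change, C* = 0.09/0.0058 = 15.5; it falls from 37.9.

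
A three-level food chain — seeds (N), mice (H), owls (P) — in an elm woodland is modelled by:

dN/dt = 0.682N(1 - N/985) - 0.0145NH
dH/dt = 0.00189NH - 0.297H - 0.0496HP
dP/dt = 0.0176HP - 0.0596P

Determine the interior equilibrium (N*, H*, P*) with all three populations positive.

N* ≈ 914, H* ≈ 3.39, P* ≈ 28.8

From dP/dt = 0: 0.0176H* = 0.0596, so H* = 3.39.
From dN/dt = 0: 0.682(1 - N*/985) = 0.0145·3.39, giving N* = 985·(1 - 0.072) = 914.
From dH/dt = 0: 0.00189·914 - 0.297 = 0.0496P*, so P* = 1.43/0.0496 = 28.8.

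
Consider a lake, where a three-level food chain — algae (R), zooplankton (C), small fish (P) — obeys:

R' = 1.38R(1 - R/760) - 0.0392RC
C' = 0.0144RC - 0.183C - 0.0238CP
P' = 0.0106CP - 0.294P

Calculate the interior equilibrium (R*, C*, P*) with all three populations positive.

From dP/dt = 0: 0.0106C* = 0.294, so C* = 27.7.
From dR/dt = 0: 1.38(1 - R*/760) = 0.0392·27.7, giving R* = 760·(1 - 0.788) = 161.
From dC/dt = 0: 0.0144·161 - 0.183 = 0.0238P*, so P* = 2.14/0.0238 = 89.9.

R* ≈ 161, C* ≈ 27.7, P* ≈ 89.9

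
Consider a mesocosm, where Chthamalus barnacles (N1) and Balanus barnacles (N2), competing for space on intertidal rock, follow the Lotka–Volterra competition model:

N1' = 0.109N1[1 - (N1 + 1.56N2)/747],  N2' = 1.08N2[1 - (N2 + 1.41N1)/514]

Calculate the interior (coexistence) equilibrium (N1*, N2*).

Setting both brackets to zero gives the nullclines N1 + 1.56N2 = 747 and 1.41N1 + N2 = 514.
Substituting N2 = 514 - 1.41N1 into the first: N1(1 - 1.56·1.41) = 747 - 1.56·514.
So N1* = -54.8/-1.2 = 45.7, and then N2* = 514 - 1.41·45.7 = 450.

N1* ≈ 45.7, N2* ≈ 450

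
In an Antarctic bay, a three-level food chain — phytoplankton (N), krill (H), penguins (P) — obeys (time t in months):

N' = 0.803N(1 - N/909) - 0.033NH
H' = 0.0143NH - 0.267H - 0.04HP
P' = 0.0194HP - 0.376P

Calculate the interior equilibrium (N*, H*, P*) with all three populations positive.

From dP/dt = 0: 0.0194H* = 0.376, so H* = 19.4.
From dN/dt = 0: 0.803(1 - N*/909) = 0.033·19.4, giving N* = 909·(1 - 0.796) = 185.
From dH/dt = 0: 0.0143·185 - 0.267 = 0.04P*, so P* = 2.38/0.04 = 59.5.

N* ≈ 185, H* ≈ 19.4, P* ≈ 59.5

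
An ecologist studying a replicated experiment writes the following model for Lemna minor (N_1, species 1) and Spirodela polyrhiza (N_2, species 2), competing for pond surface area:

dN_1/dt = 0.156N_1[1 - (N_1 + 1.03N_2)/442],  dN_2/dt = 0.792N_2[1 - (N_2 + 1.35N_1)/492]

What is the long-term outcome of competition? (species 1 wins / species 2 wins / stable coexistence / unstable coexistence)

Compare the nullcline intercepts: K1/α12 = 442/1.03 = 429 < K2 = 492; K2/α21 = 492/1.35 = 364 < K1 = 442.
Since both are reversed, neither can invade when rare; the interior point is a saddle.

unstable coexistence (outcome depends on initial conditions)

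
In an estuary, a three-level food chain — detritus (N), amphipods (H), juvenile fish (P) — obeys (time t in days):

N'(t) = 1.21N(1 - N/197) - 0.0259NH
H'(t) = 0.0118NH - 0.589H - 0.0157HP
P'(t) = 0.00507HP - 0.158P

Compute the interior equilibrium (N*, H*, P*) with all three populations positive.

From dP/dt = 0: 0.00507H* = 0.158, so H* = 31.2.
From dN/dt = 0: 1.21(1 - N*/197) = 0.0259·31.2, giving N* = 197·(1 - 0.667) = 65.6.
From dH/dt = 0: 0.0118·65.6 - 0.589 = 0.0157P*, so P* = 0.185/0.0157 = 11.8.

N* ≈ 65.6, H* ≈ 31.2, P* ≈ 11.8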